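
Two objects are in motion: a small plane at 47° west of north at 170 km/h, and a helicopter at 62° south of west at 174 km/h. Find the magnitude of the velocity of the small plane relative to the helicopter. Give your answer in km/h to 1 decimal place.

Taking east as x and north as y: small plane velocity = (-124.330, 115.940) km/h; helicopter velocity = (-81.688, -153.633) km/h.
Velocity of small plane relative to helicopter = (-124.330, 115.940) − (-81.688, -153.633) = (-42.642, 269.573) km/h.
Magnitude = |(-42.642, 269.573)| = 272.924 km/h.

272.9 km/h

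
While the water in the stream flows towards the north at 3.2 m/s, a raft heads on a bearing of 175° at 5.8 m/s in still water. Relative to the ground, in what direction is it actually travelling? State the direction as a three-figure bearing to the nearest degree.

169°

Taking east as x and north as y: velocity relative to the water = (0.506, -5.778) m/s; the water relative to ground = (0.000, 3.200) m/s.
Velocity relative to ground = (0.506, -5.778) + (0.000, 3.200) = (0.506, -2.578) m/s.
Bearing = atan2(0.51, -2.58) = 168.91° clockwise from north.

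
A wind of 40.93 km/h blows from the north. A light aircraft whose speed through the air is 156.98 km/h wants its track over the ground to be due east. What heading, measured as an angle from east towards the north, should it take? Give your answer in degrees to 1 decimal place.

15.1°

The wind pushes perpendicular to the desired track; the heading must have a component into the wind equal to 40.93 km/h: 156.98 sin θ = 40.93.
sin θ = 0.2607, so θ = 15.114°.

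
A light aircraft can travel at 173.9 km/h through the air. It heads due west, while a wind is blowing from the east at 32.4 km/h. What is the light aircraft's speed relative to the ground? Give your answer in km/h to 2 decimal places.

Taking east as x and north as y: velocity relative to the air = (-173.900, 0.000) km/h; the air relative to ground = (-32.400, 0.000) km/h.
Velocity relative to ground = (-173.900, 0.000) + (-32.400, 0.000) = (-206.300, 0.000) km/h.
Speed = |(-206.300, 0.000)| = 206.300 km/h.

206.30 km/h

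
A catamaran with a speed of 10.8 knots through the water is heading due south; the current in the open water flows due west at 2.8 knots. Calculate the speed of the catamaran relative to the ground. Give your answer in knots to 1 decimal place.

Taking east as x and north as y: velocity relative to the water = (0.000, -10.800) knots; the water relative to ground = (-2.800, 0.000) knots.
Velocity relative to ground = (0.000, -10.800) + (-2.800, 0.000) = (-2.800, -10.800) knots.
Speed = |(-2.800, -10.800)| = 11.157 knots.

11.2 knots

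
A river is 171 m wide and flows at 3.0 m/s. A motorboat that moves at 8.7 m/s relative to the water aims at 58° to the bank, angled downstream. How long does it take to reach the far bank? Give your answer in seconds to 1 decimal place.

The component of the motorboat's velocity perpendicular to the bank is 8.7 × sin 58° = 7.378 m/s.
The current is parallel to the bank, so it does not affect the crossing time.
Time = 171 / 7.378 = 23.177 s.

23.2 s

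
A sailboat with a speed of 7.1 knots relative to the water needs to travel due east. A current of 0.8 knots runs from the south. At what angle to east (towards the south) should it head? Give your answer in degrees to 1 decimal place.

The current pushes perpendicular to the desired track; the heading must have a component into the current equal to 0.8 knots: 7.1 sin θ = 0.8.
sin θ = 0.1127, so θ = 6.470°.

6.5°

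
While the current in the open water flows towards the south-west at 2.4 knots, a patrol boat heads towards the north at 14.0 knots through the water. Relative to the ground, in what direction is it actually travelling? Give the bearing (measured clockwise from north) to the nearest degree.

Taking east as x and north as y: velocity relative to the water = (0.000, 14.000) knots; the water relative to ground = (-1.697, -1.697) knots.
Velocity relative to ground = (0.000, 14.000) + (-1.697, -1.697) = (-1.697, 12.303) knots.
Bearing = atan2(-1.70, 12.30) = 352.15° clockwise from north.

352°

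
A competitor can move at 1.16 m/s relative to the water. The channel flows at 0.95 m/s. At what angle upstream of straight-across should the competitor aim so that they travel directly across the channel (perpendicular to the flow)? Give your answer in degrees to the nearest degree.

To cancel the current, the upstream component of the competitor's velocity must equal the flow: 1.16 sin θ = 0.95.
sin θ = 0.95 / 1.16 = 0.8190.
θ = arcsin(0.8190) = 54.981°.

55°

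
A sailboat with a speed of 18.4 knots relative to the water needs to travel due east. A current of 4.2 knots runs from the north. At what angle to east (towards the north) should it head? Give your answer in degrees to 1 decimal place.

13.2°

The current pushes perpendicular to the desired track; the heading must have a component into the current equal to 4.2 knots: 18.4 sin θ = 4.2.
sin θ = 0.2283, so θ = 13.195°.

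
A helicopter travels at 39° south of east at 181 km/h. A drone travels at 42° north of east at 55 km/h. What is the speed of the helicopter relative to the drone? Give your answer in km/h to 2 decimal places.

Taking east as x and north as y: helicopter velocity = (140.663, -113.907) km/h; drone velocity = (40.873, 36.802) km/h.
Velocity of helicopter relative to drone = (140.663, -113.907) − (40.873, 36.802) = (99.790, -150.709) km/h.
Magnitude = |(99.790, -150.709)| = 180.752 km/h.

180.75 km/h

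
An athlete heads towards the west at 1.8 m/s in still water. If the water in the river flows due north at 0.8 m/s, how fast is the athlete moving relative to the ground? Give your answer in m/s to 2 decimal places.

Taking east as x and north as y: velocity relative to the water = (-1.800, 0.000) m/s; the water relative to ground = (0.000, 0.800) m/s.
Velocity relative to ground = (-1.800, 0.000) + (0.000, 0.800) = (-1.800, 0.800) m/s.
Speed = |(-1.800, 0.800)| = 1.970 m/s.

1.97 m/s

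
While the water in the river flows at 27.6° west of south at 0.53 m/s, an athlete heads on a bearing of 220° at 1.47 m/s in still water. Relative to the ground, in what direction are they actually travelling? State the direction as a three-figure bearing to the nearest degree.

Taking east as x and north as y: velocity relative to the water = (-0.945, -1.126) m/s; the water relative to ground = (-0.246, -0.470) m/s.
Velocity relative to ground = (-0.945, -1.126) + (-0.246, -0.470) = (-1.190, -1.596) m/s.
Bearing = atan2(-1.19, -1.60) = 216.72° clockwise from north.

217°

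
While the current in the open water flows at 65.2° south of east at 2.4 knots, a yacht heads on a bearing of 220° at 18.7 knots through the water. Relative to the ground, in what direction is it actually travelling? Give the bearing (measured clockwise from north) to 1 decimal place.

213.7°

Taking east as x and north as y: velocity relative to the water = (-12.020, -14.325) knots; the water relative to ground = (1.007, -2.179) knots.
Velocity relative to ground = (-12.020, -14.325) + (1.007, -2.179) = (-11.013, -16.504) knots.
Bearing = atan2(-11.01, -16.50) = 213.72° clockwise from north.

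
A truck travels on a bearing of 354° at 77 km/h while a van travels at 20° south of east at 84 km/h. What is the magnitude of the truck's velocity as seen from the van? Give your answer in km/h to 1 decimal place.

Taking east as x and north as y: truck velocity = (-8.049, 76.578) km/h; van velocity = (78.934, -28.730) km/h.
Velocity of truck relative to van = (-8.049, 76.578) − (78.934, -28.730) = (-86.983, 105.308) km/h.
Magnitude = |(-86.983, 105.308)| = 136.586 km/h.

136.6 km/h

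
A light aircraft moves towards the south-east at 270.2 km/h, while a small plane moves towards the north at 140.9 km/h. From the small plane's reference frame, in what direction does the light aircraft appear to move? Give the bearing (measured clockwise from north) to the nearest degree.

Taking east as x and north as y: light aircraft velocity = (191.060, -191.060) km/h; small plane velocity = (0.000, 140.900) km/h.
Velocity of light aircraft relative to small plane = (191.060, -191.060) − (0.000, 140.900) = (191.060, -331.960) km/h.
Bearing = atan2(191.06, -331.96) = 150.08° clockwise from north.

150°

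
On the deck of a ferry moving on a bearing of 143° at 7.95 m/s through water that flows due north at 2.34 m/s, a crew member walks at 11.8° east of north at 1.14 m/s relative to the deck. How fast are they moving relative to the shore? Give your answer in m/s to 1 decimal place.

In east/north components (m/s): crew member relative to ferry = (0.233, 1.116); ferry relative to water = (4.784, -6.349); water relative to ground = (0.000, 2.340).
Sum = (5.018, -2.893) m/s.
Speed = |(5.018, -2.893)| = 5.792 m/s.

5.8 m/s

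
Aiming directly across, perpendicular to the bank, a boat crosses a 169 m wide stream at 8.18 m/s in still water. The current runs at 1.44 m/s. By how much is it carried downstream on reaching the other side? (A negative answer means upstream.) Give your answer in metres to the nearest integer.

Perpendicular speed = 8.180 m/s; crossing time = 169 / 8.180 = 20.660 s.
Net downstream speed = 1.440 m/s.
Drift = 1.440 × 20.660 = 29.751 m (downstream).

30 m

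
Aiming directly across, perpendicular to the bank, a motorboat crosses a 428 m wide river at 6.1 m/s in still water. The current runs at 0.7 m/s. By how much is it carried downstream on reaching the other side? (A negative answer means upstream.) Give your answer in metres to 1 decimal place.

Perpendicular speed = 6.100 m/s; crossing time = 428 / 6.100 = 70.164 s.
Net downstream speed = 0.700 m/s.
Drift = 0.700 × 70.164 = 49.115 m (downstream).

49.1 m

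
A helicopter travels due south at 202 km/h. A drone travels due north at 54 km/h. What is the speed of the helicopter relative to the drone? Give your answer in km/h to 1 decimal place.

Taking east as x and north as y: helicopter velocity = (0.000, -202.000) km/h; drone velocity = (0.000, 54.000) km/h.
Velocity of helicopter relative to drone = (0.000, -202.000) − (0.000, 54.000) = (0.000, -256.000) km/h.
Magnitude = |(0.000, -256.000)| = 256.000 km/h.

256.0 km/h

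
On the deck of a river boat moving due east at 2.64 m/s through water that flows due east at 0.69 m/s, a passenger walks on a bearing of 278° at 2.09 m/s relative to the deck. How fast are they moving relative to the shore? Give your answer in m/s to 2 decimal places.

In east/north components (m/s): passenger relative to river boat = (-2.070, 0.291); river boat relative to water = (2.640, 0.000); water relative to ground = (0.690, 0.000).
Sum = (1.260, 0.291) m/s.
Speed = |(1.260, 0.291)| = 1.293 m/s.

1.29 m/s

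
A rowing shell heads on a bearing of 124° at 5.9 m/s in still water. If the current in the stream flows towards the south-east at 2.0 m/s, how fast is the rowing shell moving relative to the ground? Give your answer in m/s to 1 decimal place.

7.9 m/s

Taking east as x and north as y: velocity relative to the water = (4.891, -3.299) m/s; the water relative to ground = (1.414, -1.414) m/s.
Velocity relative to ground = (4.891, -3.299) + (1.414, -1.414) = (6.306, -4.713) m/s.
Speed = |(6.306, -4.713)| = 7.873 m/s.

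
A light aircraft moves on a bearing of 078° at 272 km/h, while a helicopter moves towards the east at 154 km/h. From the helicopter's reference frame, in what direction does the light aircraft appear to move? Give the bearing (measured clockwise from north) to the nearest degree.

Taking east as x and north as y: light aircraft velocity = (266.056, 56.552) km/h; helicopter velocity = (154.000, 0.000) km/h.
Velocity of light aircraft relative to helicopter = (266.056, 56.552) − (154.000, 0.000) = (112.056, 56.552) km/h.
Bearing = atan2(112.06, 56.55) = 63.22° clockwise from north.

063°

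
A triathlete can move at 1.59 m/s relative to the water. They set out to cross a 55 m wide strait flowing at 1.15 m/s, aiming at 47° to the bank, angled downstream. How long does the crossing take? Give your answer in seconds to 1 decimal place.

The component of the triathlete's velocity perpendicular to the bank is 1.59 × sin 47° = 1.163 m/s.
The current is parallel to the bank, so it does not affect the crossing time.
Time = 55 / 1.163 = 47.297 s.

47.3 s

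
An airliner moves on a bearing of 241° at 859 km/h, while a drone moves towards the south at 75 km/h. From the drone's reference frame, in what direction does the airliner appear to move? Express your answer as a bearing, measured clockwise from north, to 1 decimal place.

245.6°

Taking east as x and north as y: airliner velocity = (-751.298, -416.451) km/h; drone velocity = (0.000, -75.000) km/h.
Velocity of airliner relative to drone = (-751.298, -416.451) − (0.000, -75.000) = (-751.298, -341.451) km/h.
Bearing = atan2(-751.30, -341.45) = 245.56° clockwise from north.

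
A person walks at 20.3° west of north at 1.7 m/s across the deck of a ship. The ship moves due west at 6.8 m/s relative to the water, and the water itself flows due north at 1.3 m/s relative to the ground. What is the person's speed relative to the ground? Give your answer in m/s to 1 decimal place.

7.9 m/s

In east/north components (m/s): person relative to ship = (-0.590, 1.594); ship relative to water = (-6.800, 0.000); water relative to ground = (0.000, 1.300).
Sum = (-7.390, 2.894) m/s.
Speed = |(-7.390, 2.894)| = 7.936 m/s.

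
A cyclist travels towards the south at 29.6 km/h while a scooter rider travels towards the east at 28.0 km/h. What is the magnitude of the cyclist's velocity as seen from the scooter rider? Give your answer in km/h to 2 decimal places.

40.75 km/h

Taking east as x and north as y: cyclist velocity = (0.000, -29.600) km/h; scooter rider velocity = (28.000, 0.000) km/h.
Velocity of cyclist relative to scooter rider = (0.000, -29.600) − (28.000, 0.000) = (-28.000, -29.600) km/h.
Magnitude = |(-28.000, -29.600)| = 40.745 km/h.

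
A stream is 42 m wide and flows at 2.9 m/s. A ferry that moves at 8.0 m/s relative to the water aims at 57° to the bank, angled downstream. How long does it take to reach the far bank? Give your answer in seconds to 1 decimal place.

The component of the ferry's velocity perpendicular to the bank is 8.0 × sin 57° = 6.709 m/s.
The flow acts along the bank and has no component across it.
Time = 42 / 6.709 = 6.260 s.

6.3 s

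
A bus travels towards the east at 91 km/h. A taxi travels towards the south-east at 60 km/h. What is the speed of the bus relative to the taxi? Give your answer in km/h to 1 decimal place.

Taking east as x and north as y: bus velocity = (91.000, 0.000) km/h; taxi velocity = (42.426, -42.426) km/h.
Velocity of bus relative to taxi = (91.000, 0.000) − (42.426, -42.426) = (48.574, 42.426) km/h.
Magnitude = |(48.574, 42.426)| = 64.493 km/h.

64.5 km/h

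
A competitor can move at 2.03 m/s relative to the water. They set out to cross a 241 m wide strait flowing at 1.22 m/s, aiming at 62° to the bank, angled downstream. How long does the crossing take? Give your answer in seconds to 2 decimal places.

134.46 s

The component of the competitor's velocity perpendicular to the bank is 2.03 × sin 62° = 1.792 m/s.
The current is parallel to the bank, so it does not affect the crossing time.
Time = 241 / 1.792 = 134.458 s.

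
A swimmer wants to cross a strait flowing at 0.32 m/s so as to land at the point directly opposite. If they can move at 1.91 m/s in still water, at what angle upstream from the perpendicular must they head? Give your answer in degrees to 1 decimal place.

9.6°

To cancel the current, the upstream component of the swimmer's velocity must equal the flow: 1.91 sin θ = 0.32.
sin θ = 0.32 / 1.91 = 0.1675.
θ = arcsin(0.1675) = 9.645°.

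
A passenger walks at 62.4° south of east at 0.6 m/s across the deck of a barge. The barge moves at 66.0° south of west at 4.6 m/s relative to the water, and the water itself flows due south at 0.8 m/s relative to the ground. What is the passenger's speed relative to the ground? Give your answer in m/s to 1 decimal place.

5.8 m/s

In east/north components (m/s): passenger relative to barge = (0.278, -0.532); barge relative to water = (-1.871, -4.202); water relative to ground = (0.000, -0.800).
Sum = (-1.593, -5.534) m/s.
Speed = |(-1.593, -5.534)| = 5.759 m/s.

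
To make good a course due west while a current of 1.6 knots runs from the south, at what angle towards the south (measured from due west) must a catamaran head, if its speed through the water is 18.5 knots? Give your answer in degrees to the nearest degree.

5°

The current pushes perpendicular to the desired track; the heading must have a component into the current equal to 1.6 knots: 18.5 sin θ = 1.6.
sin θ = 0.0865, so θ = 4.962°.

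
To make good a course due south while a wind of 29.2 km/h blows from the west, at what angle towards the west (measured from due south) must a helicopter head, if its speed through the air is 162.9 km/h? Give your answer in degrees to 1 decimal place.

The wind pushes perpendicular to the desired track; the heading must have a component into the wind equal to 29.2 km/h: 162.9 sin θ = 29.2.
sin θ = 0.1793, so θ = 10.326°.

10.3°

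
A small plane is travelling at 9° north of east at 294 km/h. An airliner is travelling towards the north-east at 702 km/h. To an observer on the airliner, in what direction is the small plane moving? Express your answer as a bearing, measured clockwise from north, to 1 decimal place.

Taking east as x and north as y: small plane velocity = (290.380, 45.992) km/h; airliner velocity = (496.389, 496.389) km/h.
Velocity of small plane relative to airliner = (290.380, 45.992) − (496.389, 496.389) = (-206.009, -450.397) km/h.
Bearing = atan2(-206.01, -450.40) = 204.58° clockwise from north.

204.6°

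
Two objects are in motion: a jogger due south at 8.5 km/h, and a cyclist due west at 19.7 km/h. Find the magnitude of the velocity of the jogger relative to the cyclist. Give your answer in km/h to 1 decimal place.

21.5 km/h

Taking east as x and north as y: jogger velocity = (0.000, -8.500) km/h; cyclist velocity = (-19.700, 0.000) km/h.
Velocity of jogger relative to cyclist = (0.000, -8.500) − (-19.700, 0.000) = (19.700, -8.500) km/h.
Magnitude = |(19.700, -8.500)| = 21.456 km/h.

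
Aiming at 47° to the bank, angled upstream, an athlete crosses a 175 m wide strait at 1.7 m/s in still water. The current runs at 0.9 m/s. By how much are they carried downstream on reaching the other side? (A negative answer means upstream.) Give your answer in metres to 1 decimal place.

-36.5 m

Perpendicular speed = 1.243 m/s; crossing time = 175 / 1.243 = 140.754 s.
Net downstream speed = -0.259 m/s.
Drift = -0.259 × 140.754 = -36.511 m (upstream).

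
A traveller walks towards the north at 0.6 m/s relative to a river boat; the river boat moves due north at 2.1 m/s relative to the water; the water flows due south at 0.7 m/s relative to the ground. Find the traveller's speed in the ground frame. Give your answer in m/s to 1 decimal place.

In east/north components (m/s): traveller relative to river boat = (0.000, 0.600); river boat relative to water = (0.000, 2.100); water relative to ground = (0.000, -0.700).
Sum = (0.000, 2.000) m/s.
Speed = |(0.000, 2.000)| = 2.000 m/s.

2.0 m/s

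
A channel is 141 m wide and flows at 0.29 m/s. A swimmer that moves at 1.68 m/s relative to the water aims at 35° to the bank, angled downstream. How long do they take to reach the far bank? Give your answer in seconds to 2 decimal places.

146.32 s

The component of the swimmer's velocity perpendicular to the bank is 1.68 × sin 35° = 0.964 m/s.
Only the cross-stream component determines the crossing time; the current contributes nothing perpendicular to the bank.
Time = 141 / 0.964 = 146.325 s.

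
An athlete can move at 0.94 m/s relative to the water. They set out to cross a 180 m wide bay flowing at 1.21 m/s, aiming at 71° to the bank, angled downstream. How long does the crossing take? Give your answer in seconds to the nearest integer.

203 s

The component of the athlete's velocity perpendicular to the bank is 0.94 × sin 71° = 0.889 m/s.
The current is parallel to the bank, so it does not affect the crossing time.
Time = 180 / 0.889 = 202.523 s.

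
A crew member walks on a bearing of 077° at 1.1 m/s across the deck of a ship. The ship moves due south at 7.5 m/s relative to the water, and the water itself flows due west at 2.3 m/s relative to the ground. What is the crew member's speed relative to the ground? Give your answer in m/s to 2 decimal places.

7.36 m/s

In east/north components (m/s): crew member relative to ship = (1.072, 0.247); ship relative to water = (0.000, -7.500); water relative to ground = (-2.300, 0.000).
Sum = (-1.228, -7.253) m/s.
Speed = |(-1.228, -7.253)| = 7.356 m/s.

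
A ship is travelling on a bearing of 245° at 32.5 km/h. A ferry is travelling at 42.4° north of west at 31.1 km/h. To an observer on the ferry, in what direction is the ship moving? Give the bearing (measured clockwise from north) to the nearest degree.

Taking east as x and north as y: ship velocity = (-29.455, -13.735) km/h; ferry velocity = (-22.966, 20.971) km/h.
Velocity of ship relative to ferry = (-29.455, -13.735) − (-22.966, 20.971) = (-6.489, -34.706) km/h.
Bearing = atan2(-6.49, -34.71) = 190.59° clockwise from north.

191°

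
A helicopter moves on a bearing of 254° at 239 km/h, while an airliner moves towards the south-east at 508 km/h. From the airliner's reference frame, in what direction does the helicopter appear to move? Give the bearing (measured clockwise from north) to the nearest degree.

296°

Taking east as x and north as y: helicopter velocity = (-229.742, -65.877) km/h; airliner velocity = (359.210, -359.210) km/h.
Velocity of helicopter relative to airliner = (-229.742, -65.877) − (359.210, -359.210) = (-588.952, 293.333) km/h.
Bearing = atan2(-588.95, 293.33) = 296.48° clockwise from north.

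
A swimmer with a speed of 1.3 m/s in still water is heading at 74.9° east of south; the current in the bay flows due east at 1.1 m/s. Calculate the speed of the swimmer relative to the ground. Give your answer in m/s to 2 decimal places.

Taking east as x and north as y: velocity relative to the water = (1.255, -0.339) m/s; the water relative to ground = (1.100, 0.000) m/s.
Velocity relative to ground = (1.255, -0.339) + (1.100, 0.000) = (2.355, -0.339) m/s.
Speed = |(2.355, -0.339)| = 2.379 m/s.

2.38 m/s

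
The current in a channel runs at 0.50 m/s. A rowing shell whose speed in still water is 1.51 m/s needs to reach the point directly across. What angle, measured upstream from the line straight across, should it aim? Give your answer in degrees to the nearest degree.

To cancel the current, the upstream component of the rowing shell's velocity must equal the flow: 1.51 sin θ = 0.50.
sin θ = 0.50 / 1.51 = 0.3311.
θ = arcsin(0.3311) = 19.337°.

19°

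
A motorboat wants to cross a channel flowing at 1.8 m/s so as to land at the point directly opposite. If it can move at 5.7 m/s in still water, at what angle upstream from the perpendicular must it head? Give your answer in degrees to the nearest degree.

18°

To cancel the current, the upstream component of the motorboat's velocity must equal the flow: 5.7 sin θ = 1.8.
sin θ = 1.8 / 5.7 = 0.3158.
θ = arcsin(0.3158) = 18.408°.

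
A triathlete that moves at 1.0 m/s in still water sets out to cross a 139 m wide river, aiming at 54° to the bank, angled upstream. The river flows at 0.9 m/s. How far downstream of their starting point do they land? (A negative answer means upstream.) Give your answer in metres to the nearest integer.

54 m

Perpendicular speed = 0.809 m/s; crossing time = 139 / 0.809 = 171.813 s.
Net downstream speed = 0.312 m/s.
Drift = 0.312 × 171.813 = 53.643 m (downstream).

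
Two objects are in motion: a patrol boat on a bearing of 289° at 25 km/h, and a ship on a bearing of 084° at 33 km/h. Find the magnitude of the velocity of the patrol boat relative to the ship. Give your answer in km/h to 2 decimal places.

Taking east as x and north as y: patrol boat velocity = (-23.638, 8.139) km/h; ship velocity = (32.819, 3.449) km/h.
Velocity of patrol boat relative to ship = (-23.638, 8.139) − (32.819, 3.449) = (-56.457, 4.690) km/h.
Magnitude = |(-56.457, 4.690)| = 56.652 km/h.

56.65 km/h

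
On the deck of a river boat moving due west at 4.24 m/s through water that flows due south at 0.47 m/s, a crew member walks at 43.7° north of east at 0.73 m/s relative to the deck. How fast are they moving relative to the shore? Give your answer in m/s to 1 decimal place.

In east/north components (m/s): crew member relative to river boat = (0.528, 0.504); river boat relative to water = (-4.240, 0.000); water relative to ground = (0.000, -0.470).
Sum = (-3.712, 0.034) m/s.
Speed = |(-3.712, 0.034)| = 3.712 m/s.

3.7 m/s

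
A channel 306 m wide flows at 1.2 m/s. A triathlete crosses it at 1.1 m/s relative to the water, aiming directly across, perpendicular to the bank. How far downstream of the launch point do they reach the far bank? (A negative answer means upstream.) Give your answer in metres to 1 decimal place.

333.8 m

Perpendicular speed = 1.100 m/s; crossing time = 306 / 1.100 = 278.182 s.
Net downstream speed = 1.200 m/s.
Drift = 1.200 × 278.182 = 333.818 m (downstream).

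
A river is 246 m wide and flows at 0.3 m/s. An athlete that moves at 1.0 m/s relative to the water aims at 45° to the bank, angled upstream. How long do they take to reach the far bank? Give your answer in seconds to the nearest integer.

348 s

The component of the athlete's velocity perpendicular to the bank is 1.0 × sin 45° = 0.707 m/s.
Only the cross-stream component determines the crossing time; the current contributes nothing perpendicular to the bank.
Time = 246 / 0.707 = 347.897 s.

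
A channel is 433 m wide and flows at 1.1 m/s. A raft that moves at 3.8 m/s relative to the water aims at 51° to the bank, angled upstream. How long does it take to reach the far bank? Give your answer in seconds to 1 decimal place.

The component of the raft's velocity perpendicular to the bank is 3.8 × sin 51° = 2.953 m/s.
The flow acts along the bank and has no component across it.
Time = 433 / 2.953 = 146.623 s.

146.6 s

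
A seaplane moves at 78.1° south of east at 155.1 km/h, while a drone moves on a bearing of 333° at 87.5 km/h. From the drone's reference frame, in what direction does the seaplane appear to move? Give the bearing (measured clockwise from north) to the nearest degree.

Taking east as x and north as y: seaplane velocity = (31.982, -151.767) km/h; drone velocity = (-39.724, 77.963) km/h.
Velocity of seaplane relative to drone = (31.982, -151.767) − (-39.724, 77.963) = (71.706, -229.730) km/h.
Bearing = atan2(71.71, -229.73) = 162.67° clockwise from north.

163°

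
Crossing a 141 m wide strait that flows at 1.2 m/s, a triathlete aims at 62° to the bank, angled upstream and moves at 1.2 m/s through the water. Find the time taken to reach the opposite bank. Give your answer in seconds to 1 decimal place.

The component of the triathlete's velocity perpendicular to the bank is 1.2 × sin 62° = 1.060 m/s.
Only the cross-stream component determines the crossing time; the current contributes nothing perpendicular to the bank.
Time = 141 / 1.060 = 133.077 s.

133.1 s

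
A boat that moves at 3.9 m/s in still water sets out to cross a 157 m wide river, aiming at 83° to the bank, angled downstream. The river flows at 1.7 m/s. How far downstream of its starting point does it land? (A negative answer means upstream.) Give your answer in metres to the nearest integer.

88 m

Perpendicular speed = 3.871 m/s; crossing time = 157 / 3.871 = 40.559 s.
Net downstream speed = 2.175 m/s.
Drift = 2.175 × 40.559 = 88.227 m (downstream).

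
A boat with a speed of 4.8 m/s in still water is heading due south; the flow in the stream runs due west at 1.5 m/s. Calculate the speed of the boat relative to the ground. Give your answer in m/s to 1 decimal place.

5.0 m/s

Taking east as x and north as y: velocity relative to the water = (0.000, -4.800) m/s; the water relative to ground = (-1.500, 0.000) m/s.
Velocity relative to ground = (0.000, -4.800) + (-1.500, 0.000) = (-1.500, -4.800) m/s.
Speed = |(-1.500, -4.800)| = 5.029 m/s.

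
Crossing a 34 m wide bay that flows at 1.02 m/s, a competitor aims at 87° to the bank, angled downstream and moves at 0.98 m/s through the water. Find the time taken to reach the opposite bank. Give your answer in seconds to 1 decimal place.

34.7 s

The component of the competitor's velocity perpendicular to the bank is 0.98 × sin 87° = 0.979 m/s.
The flow acts along the bank and has no component across it.
Time = 34 / 0.979 = 34.741 s.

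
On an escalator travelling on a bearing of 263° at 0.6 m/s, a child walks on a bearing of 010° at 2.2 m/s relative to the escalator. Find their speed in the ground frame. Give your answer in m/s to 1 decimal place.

Taking east as x and north as y: escalator velocity = (-0.596, -0.073) m/s; child velocity relative to escalator = (0.382, 2.167) m/s.
Velocity relative to ground = (-0.596, -0.073) + (0.382, 2.167) = (-0.214, 2.093) m/s.
Speed = |(-0.214, 2.093)| = 2.104 m/s.

2.1 m/s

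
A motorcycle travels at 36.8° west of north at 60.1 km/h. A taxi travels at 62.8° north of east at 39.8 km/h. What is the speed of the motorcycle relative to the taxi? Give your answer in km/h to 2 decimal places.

Taking east as x and north as y: motorcycle velocity = (-36.001, 48.124) km/h; taxi velocity = (18.192, 35.399) km/h.
Velocity of motorcycle relative to taxi = (-36.001, 48.124) − (18.192, 35.399) = (-54.194, 12.725) km/h.
Magnitude = |(-54.194, 12.725)| = 55.668 km/h.

55.67 km/h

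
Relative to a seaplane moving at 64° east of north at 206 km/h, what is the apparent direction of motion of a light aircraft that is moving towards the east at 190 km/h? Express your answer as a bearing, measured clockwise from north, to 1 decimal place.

176.9°

Taking east as x and north as y: light aircraft velocity = (190.000, 0.000) km/h; seaplane velocity = (185.152, 90.304) km/h.
Velocity of light aircraft relative to seaplane = (190.000, 0.000) − (185.152, 90.304) = (4.848, -90.304) km/h.
Bearing = atan2(4.85, -90.30) = 176.93° clockwise from north.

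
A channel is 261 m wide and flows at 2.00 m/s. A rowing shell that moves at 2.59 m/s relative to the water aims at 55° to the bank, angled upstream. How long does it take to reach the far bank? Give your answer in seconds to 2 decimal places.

The component of the rowing shell's velocity perpendicular to the bank is 2.59 × sin 55° = 2.122 m/s.
Only the cross-stream component determines the crossing time; the current contributes nothing perpendicular to the bank.
Time = 261 / 2.122 = 123.020 s.

123.02 s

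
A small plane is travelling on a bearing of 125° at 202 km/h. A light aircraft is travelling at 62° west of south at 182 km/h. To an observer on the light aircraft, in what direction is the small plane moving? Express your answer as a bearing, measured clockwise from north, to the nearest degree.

095°

Taking east as x and north as y: small plane velocity = (165.469, -115.862) km/h; light aircraft velocity = (-160.696, -85.444) km/h.
Velocity of small plane relative to light aircraft = (165.469, -115.862) − (-160.696, -85.444) = (326.165, -30.419) km/h.
Bearing = atan2(326.17, -30.42) = 95.33° clockwise from north.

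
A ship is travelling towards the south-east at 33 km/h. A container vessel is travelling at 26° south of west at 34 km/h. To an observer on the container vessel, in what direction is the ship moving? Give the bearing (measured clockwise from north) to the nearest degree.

099°

Taking east as x and north as y: ship velocity = (23.335, -23.335) km/h; container vessel velocity = (-30.559, -14.905) km/h.
Velocity of ship relative to container vessel = (23.335, -23.335) − (-30.559, -14.905) = (53.894, -8.430) km/h.
Bearing = atan2(53.89, -8.43) = 98.89° clockwise from north.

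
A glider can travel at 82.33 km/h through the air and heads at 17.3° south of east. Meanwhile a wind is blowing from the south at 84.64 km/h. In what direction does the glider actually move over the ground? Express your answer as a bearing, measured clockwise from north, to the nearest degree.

Taking east as x and north as y: velocity relative to the air = (78.605, -24.483) km/h; the air relative to ground = (0.000, 84.640) km/h.
Velocity relative to ground = (78.605, -24.483) + (0.000, 84.640) = (78.605, 60.157) km/h.
Bearing = atan2(78.61, 60.16) = 52.57° clockwise from north.

053°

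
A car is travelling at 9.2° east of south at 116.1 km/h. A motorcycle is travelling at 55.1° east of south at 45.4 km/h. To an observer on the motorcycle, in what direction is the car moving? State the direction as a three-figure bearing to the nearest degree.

Taking east as x and north as y: car velocity = (18.562, -114.607) km/h; motorcycle velocity = (37.235, -25.975) km/h.
Velocity of car relative to motorcycle = (18.562, -114.607) − (37.235, -25.975) = (-18.673, -88.631) km/h.
Bearing = atan2(-18.67, -88.63) = 191.90° clockwise from north.

192°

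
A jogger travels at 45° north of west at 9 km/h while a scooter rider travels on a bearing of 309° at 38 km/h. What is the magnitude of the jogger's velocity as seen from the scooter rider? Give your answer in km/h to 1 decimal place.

29.1 km/h

Taking east as x and north as y: jogger velocity = (-6.364, 6.364) km/h; scooter rider velocity = (-29.532, 23.914) km/h.
Velocity of jogger relative to scooter rider = (-6.364, 6.364) − (-29.532, 23.914) = (23.168, -17.550) km/h.
Magnitude = |(23.168, -17.550)| = 29.065 km/h.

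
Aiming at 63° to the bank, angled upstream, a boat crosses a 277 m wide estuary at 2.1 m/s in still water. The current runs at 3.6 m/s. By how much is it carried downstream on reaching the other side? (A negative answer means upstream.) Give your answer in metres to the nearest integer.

Perpendicular speed = 1.871 m/s; crossing time = 277 / 1.871 = 148.040 s.
Net downstream speed = 2.647 m/s.
Drift = 2.647 × 148.040 = 391.806 m (downstream).

392 m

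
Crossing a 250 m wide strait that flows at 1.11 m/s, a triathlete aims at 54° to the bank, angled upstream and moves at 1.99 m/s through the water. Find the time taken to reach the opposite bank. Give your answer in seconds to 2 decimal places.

155.28 s

The component of the triathlete's velocity perpendicular to the bank is 1.99 × sin 54° = 1.610 m/s.
The current is parallel to the bank, so it does not affect the crossing time.
Time = 250 / 1.610 = 155.285 s.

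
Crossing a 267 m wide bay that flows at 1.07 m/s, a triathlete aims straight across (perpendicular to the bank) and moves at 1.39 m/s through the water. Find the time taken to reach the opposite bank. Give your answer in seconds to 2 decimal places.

192.09 s

The component of the triathlete's velocity perpendicular to the bank is 1.39 m/s.
Only the cross-stream component determines the crossing time; the current contributes nothing perpendicular to the bank.
Time = 267 / 1.390 = 192.086 s.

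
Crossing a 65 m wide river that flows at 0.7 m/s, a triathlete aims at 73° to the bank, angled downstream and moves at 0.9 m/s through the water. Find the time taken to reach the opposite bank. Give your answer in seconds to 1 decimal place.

75.5 s

The component of the triathlete's velocity perpendicular to the bank is 0.9 × sin 73° = 0.861 m/s.
The current is parallel to the bank, so it does not affect the crossing time.
Time = 65 / 0.861 = 75.522 s.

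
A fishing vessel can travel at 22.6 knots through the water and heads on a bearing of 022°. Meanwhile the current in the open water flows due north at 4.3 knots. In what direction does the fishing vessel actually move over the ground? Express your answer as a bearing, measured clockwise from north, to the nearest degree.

019°

Taking east as x and north as y: velocity relative to the water = (8.466, 20.954) knots; the water relative to ground = (0.000, 4.300) knots.
Velocity relative to ground = (8.466, 20.954) + (0.000, 4.300) = (8.466, 25.254) knots.
Bearing = atan2(8.47, 25.25) = 18.53° clockwise from north.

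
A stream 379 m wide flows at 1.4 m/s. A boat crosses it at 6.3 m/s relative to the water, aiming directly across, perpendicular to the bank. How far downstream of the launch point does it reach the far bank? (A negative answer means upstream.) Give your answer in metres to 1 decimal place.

Perpendicular speed = 6.300 m/s; crossing time = 379 / 6.300 = 60.159 s.
Net downstream speed = 1.400 m/s.
Drift = 1.400 × 60.159 = 84.222 m (downstream).

84.2 m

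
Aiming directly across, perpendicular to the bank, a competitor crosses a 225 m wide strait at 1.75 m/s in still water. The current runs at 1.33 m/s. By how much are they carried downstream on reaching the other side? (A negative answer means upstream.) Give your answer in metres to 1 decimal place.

Perpendicular speed = 1.750 m/s; crossing time = 225 / 1.750 = 128.571 s.
Net downstream speed = 1.330 m/s.
Drift = 1.330 × 128.571 = 171.000 m (downstream).

171.0 m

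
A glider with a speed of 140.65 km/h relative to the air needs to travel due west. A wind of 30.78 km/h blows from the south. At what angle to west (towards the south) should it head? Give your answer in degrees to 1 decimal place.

12.6°

The wind pushes perpendicular to the desired track; the heading must have a component into the wind equal to 30.78 km/h: 140.65 sin θ = 30.78.
sin θ = 0.2188, so θ = 12.641°.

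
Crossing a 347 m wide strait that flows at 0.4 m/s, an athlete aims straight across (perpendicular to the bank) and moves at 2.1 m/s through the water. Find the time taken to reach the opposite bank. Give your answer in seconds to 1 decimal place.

The component of the athlete's velocity perpendicular to the bank is 2.1 m/s.
The current is parallel to the bank, so it does not affect the crossing time.
Time = 347 / 2.100 = 165.238 s.

165.2 s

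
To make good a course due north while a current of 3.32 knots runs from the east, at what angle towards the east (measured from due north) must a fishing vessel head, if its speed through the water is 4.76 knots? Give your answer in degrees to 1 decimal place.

The current pushes perpendicular to the desired track; the heading must have a component into the current equal to 3.32 knots: 4.76 sin θ = 3.32.
sin θ = 0.6975, so θ = 44.225°.

44.2°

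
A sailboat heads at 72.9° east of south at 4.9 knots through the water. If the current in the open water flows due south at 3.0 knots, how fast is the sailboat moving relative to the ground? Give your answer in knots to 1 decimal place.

Taking east as x and north as y: velocity relative to the water = (4.683, -1.441) knots; the water relative to ground = (0.000, -3.000) knots.
Velocity relative to ground = (4.683, -1.441) + (0.000, -3.000) = (4.683, -4.441) knots.
Speed = |(4.683, -4.441)| = 6.454 knots.

6.5 knots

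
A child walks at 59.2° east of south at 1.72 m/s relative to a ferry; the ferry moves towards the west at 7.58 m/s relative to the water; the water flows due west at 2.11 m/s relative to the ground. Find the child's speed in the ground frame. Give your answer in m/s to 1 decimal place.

8.3 m/s

In east/north components (m/s): child relative to ferry = (1.477, -0.881); ferry relative to water = (-7.580, 0.000); water relative to ground = (-2.110, 0.000).
Sum = (-8.213, -0.881) m/s.
Speed = |(-8.213, -0.881)| = 8.260 m/s.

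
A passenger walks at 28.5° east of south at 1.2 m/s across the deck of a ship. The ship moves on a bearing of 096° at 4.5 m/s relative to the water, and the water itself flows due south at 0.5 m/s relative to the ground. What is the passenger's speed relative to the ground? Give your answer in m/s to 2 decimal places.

In east/north components (m/s): passenger relative to ship = (0.573, -1.055); ship relative to water = (4.475, -0.470); water relative to ground = (0.000, -0.500).
Sum = (5.048, -2.025) m/s.
Speed = |(5.048, -2.025)| = 5.439 m/s.

5.44 m/s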